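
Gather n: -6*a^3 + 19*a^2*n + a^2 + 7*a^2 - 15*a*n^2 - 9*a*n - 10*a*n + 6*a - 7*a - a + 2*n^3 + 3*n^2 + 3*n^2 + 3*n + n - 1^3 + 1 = -6*a^3 + 8*a^2 - 2*a + 2*n^3 + n^2*(6 - 15*a) + n*(19*a^2 - 19*a + 4)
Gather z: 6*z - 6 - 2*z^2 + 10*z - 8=-2*z^2 + 16*z - 14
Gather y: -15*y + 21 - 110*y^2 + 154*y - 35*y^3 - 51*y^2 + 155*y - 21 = -35*y^3 - 161*y^2 + 294*y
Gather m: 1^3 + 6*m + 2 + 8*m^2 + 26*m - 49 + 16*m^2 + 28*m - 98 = 24*m^2 + 60*m - 144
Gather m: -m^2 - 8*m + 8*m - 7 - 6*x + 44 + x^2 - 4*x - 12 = -m^2 + x^2 - 10*x + 25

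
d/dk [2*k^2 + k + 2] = 4*k + 1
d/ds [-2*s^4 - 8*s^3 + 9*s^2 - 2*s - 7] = -8*s^3 - 24*s^2 + 18*s - 2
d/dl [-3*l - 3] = -3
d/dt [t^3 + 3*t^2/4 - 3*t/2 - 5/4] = 3*t^2 + 3*t/2 - 3/2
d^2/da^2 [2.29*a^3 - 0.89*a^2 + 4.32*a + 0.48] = 13.74*a - 1.78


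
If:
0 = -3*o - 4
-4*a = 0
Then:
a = 0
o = -4/3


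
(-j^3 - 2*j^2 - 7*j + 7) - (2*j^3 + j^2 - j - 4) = -3*j^3 - 3*j^2 - 6*j + 11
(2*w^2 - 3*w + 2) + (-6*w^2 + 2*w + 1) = -4*w^2 - w + 3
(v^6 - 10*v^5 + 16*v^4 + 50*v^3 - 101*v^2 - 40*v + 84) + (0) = v^6 - 10*v^5 + 16*v^4 + 50*v^3 - 101*v^2 - 40*v + 84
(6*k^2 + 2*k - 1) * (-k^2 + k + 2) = -6*k^4 + 4*k^3 + 15*k^2 + 3*k - 2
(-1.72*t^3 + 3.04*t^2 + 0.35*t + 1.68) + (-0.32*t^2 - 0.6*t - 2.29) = -1.72*t^3 + 2.72*t^2 - 0.25*t - 0.61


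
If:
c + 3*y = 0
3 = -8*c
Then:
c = -3/8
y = 1/8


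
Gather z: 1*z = z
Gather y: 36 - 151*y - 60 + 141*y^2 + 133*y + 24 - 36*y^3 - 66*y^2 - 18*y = -36*y^3 + 75*y^2 - 36*y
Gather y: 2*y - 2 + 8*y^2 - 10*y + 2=8*y^2 - 8*y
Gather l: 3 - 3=0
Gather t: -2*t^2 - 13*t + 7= -2*t^2 - 13*t + 7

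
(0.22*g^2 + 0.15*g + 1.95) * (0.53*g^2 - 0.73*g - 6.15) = 0.1166*g^4 - 0.0811*g^3 - 0.429*g^2 - 2.346*g - 11.9925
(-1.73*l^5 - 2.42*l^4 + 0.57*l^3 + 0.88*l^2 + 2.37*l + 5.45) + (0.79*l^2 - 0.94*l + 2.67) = -1.73*l^5 - 2.42*l^4 + 0.57*l^3 + 1.67*l^2 + 1.43*l + 8.12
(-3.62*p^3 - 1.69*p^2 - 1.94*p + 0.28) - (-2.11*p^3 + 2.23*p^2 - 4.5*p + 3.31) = -1.51*p^3 - 3.92*p^2 + 2.56*p - 3.03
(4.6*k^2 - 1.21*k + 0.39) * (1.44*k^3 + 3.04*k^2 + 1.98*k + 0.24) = 6.624*k^5 + 12.2416*k^4 + 5.9912*k^3 - 0.1062*k^2 + 0.4818*k + 0.0936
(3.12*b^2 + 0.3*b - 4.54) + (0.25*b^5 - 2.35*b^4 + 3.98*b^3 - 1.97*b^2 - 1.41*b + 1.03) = 0.25*b^5 - 2.35*b^4 + 3.98*b^3 + 1.15*b^2 - 1.11*b - 3.51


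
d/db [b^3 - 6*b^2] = 3*b*(b - 4)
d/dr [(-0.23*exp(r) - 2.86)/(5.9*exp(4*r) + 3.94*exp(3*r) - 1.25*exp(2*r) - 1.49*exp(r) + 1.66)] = (4.071*exp(4*r) + 69.3084*exp(3*r) + 33.5177*exp(2*r) - 7.15*exp(r) - 4.6432)*exp(r)/(34.81*exp(8*r) + 46.492*exp(7*r) + 0.7736*exp(6*r) - 27.432*exp(5*r) + 9.4093*exp(4*r) + 16.8058*exp(3*r) - 1.9299*exp(2*r) - 4.9468*exp(r) + 2.7556)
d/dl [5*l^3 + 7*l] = 15*l^2 + 7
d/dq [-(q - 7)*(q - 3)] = 10 - 2*q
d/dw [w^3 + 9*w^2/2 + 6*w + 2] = 3*w^2 + 9*w + 6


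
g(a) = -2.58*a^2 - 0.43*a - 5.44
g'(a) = -5.16*a - 0.43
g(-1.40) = -9.89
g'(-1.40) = 6.79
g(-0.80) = -6.75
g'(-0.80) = 3.70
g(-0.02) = -5.43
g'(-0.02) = -0.33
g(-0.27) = -5.51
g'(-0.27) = 0.96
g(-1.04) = -7.78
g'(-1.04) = 4.94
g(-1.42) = -10.03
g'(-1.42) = 6.90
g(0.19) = -5.61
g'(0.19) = -1.41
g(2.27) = -19.71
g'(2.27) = -12.14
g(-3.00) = -27.37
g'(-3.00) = 15.05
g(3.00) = -29.95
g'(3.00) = -15.91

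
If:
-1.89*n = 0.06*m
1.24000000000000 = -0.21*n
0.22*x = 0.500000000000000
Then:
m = 186.00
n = -5.90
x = 2.27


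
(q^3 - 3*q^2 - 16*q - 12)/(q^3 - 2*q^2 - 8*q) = (q^2 - 5*q - 6)/(q*(q - 4))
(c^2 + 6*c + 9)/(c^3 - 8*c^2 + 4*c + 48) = (c^2 + 6*c + 9)/(c^3 - 8*c^2 + 4*c + 48)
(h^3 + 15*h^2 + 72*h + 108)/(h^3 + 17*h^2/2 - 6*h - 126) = 2*(h + 3)/(2*h - 7)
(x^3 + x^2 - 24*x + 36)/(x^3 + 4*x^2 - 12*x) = (x - 3)/x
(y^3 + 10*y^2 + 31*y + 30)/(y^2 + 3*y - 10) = (y^2 + 5*y + 6)/(y - 2)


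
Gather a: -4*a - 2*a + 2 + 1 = 3 - 6*a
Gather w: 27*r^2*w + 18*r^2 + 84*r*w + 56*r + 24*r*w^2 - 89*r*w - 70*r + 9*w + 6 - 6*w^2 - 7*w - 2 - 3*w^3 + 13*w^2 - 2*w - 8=18*r^2 - 14*r - 3*w^3 + w^2*(24*r + 7) + w*(27*r^2 - 5*r) - 4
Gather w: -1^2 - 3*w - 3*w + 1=-6*w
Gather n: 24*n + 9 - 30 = 24*n - 21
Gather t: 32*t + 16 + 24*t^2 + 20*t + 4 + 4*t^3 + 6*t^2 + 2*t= 4*t^3 + 30*t^2 + 54*t + 20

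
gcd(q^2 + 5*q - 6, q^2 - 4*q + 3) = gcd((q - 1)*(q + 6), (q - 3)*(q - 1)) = q - 1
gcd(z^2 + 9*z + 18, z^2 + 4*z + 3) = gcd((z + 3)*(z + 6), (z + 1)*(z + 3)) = z + 3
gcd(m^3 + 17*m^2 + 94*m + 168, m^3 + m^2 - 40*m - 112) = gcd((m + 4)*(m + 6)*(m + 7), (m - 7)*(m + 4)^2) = m + 4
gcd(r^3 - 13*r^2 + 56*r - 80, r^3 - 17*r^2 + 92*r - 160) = r^2 - 9*r + 20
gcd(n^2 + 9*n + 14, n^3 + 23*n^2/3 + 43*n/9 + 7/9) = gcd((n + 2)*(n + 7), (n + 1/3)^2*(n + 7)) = n + 7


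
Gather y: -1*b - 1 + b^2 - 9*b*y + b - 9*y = b^2 + y*(-9*b - 9) - 1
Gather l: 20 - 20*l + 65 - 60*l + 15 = 100 - 80*l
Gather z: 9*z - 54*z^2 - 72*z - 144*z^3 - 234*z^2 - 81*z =-144*z^3 - 288*z^2 - 144*z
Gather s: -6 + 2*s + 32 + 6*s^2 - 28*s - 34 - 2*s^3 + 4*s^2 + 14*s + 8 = -2*s^3 + 10*s^2 - 12*s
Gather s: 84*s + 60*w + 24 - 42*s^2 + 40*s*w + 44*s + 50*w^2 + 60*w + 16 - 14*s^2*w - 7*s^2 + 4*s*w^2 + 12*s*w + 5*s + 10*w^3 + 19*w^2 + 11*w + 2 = s^2*(-14*w - 49) + s*(4*w^2 + 52*w + 133) + 10*w^3 + 69*w^2 + 131*w + 42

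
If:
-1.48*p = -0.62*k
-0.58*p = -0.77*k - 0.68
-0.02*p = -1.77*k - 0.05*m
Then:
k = -1.29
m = 45.46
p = -0.54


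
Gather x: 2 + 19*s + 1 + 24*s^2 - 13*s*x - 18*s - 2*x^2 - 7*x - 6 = 24*s^2 + s - 2*x^2 + x*(-13*s - 7) - 3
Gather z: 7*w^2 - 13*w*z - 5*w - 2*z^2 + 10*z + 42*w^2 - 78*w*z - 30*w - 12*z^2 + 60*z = 49*w^2 - 35*w - 14*z^2 + z*(70 - 91*w)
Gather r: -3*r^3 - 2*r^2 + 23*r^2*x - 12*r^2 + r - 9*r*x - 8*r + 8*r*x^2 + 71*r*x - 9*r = -3*r^3 + r^2*(23*x - 14) + r*(8*x^2 + 62*x - 16)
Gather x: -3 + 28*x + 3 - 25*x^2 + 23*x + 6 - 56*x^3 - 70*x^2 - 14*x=-56*x^3 - 95*x^2 + 37*x + 6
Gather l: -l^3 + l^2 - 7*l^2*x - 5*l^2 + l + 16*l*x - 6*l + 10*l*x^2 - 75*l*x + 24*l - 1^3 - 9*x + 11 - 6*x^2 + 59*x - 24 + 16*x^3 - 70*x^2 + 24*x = -l^3 + l^2*(-7*x - 4) + l*(10*x^2 - 59*x + 19) + 16*x^3 - 76*x^2 + 74*x - 14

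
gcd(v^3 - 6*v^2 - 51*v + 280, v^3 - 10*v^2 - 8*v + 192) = v - 8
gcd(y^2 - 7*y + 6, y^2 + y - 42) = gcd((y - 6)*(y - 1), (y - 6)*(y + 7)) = y - 6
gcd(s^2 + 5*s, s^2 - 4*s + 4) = 1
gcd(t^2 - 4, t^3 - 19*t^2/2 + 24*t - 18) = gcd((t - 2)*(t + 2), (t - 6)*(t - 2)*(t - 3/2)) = t - 2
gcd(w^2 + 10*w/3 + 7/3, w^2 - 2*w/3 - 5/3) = w + 1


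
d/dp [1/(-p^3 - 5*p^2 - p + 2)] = (3*p^2 + 10*p + 1)/(p^3 + 5*p^2 + p - 2)^2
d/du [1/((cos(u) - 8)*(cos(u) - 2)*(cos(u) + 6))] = (3*cos(u)^2 - 8*cos(u) - 44)*sin(u)/((cos(u) - 8)^2*(cos(u) - 2)^2*(cos(u) + 6)^2)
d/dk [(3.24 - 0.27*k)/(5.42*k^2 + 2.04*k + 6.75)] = (1.4634*k^2 - 35.1216*k - 8.4321)/(29.3764*k^4 + 22.1136*k^3 + 77.3316*k^2 + 27.54*k + 45.5625)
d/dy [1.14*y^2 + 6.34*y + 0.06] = 2.28*y + 6.34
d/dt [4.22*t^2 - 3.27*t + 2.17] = 8.44*t - 3.27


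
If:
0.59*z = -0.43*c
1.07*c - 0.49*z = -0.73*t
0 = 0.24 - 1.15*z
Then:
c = -0.29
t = 0.56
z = 0.21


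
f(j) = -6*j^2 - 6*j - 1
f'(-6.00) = 66.00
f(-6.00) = -181.00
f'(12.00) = -150.00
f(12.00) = -937.00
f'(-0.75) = 3.00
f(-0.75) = 0.12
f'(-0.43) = -0.84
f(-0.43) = 0.47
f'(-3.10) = 31.20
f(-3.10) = -40.06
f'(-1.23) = 8.76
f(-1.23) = -2.70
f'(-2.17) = 20.04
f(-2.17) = -16.23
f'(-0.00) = -6.00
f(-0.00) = -1.00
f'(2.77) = -39.24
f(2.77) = -63.66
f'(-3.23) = 32.76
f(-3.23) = -44.22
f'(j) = -12*j - 6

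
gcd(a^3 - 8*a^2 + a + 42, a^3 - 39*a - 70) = a^2 - 5*a - 14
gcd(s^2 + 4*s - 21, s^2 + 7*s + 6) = 1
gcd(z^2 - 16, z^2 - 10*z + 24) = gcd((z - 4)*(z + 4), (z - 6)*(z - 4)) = z - 4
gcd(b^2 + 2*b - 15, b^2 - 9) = b - 3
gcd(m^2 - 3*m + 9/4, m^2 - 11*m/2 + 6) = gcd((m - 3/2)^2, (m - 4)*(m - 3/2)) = m - 3/2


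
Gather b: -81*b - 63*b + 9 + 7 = 16 - 144*b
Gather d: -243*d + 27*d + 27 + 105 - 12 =120 - 216*d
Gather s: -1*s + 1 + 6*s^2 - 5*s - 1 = 6*s^2 - 6*s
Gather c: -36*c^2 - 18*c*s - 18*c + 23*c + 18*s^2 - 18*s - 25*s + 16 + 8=-36*c^2 + c*(5 - 18*s) + 18*s^2 - 43*s + 24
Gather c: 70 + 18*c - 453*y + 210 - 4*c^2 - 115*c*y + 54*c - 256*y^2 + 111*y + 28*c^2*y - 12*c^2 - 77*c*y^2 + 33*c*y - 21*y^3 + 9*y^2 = c^2*(28*y - 16) + c*(-77*y^2 - 82*y + 72) - 21*y^3 - 247*y^2 - 342*y + 280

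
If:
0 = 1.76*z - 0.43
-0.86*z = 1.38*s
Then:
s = -0.15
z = 0.24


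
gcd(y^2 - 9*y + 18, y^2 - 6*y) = y - 6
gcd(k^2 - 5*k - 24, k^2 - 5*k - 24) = k^2 - 5*k - 24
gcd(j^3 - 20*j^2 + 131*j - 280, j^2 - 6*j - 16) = j - 8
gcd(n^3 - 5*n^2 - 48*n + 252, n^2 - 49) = n + 7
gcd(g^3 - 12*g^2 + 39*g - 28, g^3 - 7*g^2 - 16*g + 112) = g^2 - 11*g + 28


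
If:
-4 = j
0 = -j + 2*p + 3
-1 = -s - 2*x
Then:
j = -4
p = -7/2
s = 1 - 2*x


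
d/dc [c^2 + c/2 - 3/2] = 2*c + 1/2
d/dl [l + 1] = 1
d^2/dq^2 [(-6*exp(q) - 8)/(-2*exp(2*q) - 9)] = (24*exp(4*q) + 128*exp(3*q) - 648*exp(2*q) - 576*exp(q) + 486)*exp(q)/(8*exp(6*q) + 108*exp(4*q) + 486*exp(2*q) + 729)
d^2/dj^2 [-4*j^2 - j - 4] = -8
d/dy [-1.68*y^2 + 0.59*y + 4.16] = 0.59 - 3.36*y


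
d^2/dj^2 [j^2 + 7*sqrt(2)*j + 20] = 2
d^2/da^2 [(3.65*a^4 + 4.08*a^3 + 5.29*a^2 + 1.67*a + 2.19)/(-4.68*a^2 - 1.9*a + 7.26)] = (-159.88752*a^6 - 194.7348*a^5 + 665.03292*a^4 + 519.784655999999*a^3 - 3337.136928*a^2 - 1747.570464*a - 768.348552)/(102.503232*a^6 + 124.84368*a^5 - 426.349872*a^4 - 380.47652*a^3 + 661.388904*a^2 + 300.43332*a - 382.657176)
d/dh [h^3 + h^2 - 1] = h*(3*h + 2)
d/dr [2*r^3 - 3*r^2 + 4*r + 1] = 6*r^2 - 6*r + 4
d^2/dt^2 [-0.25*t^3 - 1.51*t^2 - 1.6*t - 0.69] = -1.5*t - 3.02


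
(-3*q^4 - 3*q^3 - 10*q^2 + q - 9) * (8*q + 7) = -24*q^5 - 45*q^4 - 101*q^3 - 62*q^2 - 65*q - 63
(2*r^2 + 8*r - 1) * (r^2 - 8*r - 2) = 2*r^4 - 8*r^3 - 69*r^2 - 8*r + 2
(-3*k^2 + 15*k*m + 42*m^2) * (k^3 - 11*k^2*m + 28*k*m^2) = -3*k^5 + 48*k^4*m - 207*k^3*m^2 - 42*k^2*m^3 + 1176*k*m^4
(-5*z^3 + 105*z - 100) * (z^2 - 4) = -5*z^5 + 125*z^3 - 100*z^2 - 420*z + 400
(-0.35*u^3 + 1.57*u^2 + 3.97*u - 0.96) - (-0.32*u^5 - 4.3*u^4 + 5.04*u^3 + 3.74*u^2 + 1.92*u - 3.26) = 0.32*u^5 + 4.3*u^4 - 5.39*u^3 - 2.17*u^2 + 2.05*u + 2.3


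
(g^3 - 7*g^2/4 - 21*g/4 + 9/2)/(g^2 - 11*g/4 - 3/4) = (4*g^2 + 5*g - 6)/(4*g + 1)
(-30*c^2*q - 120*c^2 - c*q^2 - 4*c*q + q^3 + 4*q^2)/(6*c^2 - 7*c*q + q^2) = (5*c*q + 20*c + q^2 + 4*q)/(-c + q)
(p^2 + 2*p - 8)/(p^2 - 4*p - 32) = (p - 2)/(p - 8)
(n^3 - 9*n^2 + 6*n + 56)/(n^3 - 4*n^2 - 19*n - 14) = (n - 4)/(n + 1)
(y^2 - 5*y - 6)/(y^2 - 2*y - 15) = (-y^2 + 5*y + 6)/(-y^2 + 2*y + 15)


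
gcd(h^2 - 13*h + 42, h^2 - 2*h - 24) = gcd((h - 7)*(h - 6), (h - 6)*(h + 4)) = h - 6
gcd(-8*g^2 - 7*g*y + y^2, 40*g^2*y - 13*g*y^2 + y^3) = -8*g + y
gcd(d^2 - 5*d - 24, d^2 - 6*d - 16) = d - 8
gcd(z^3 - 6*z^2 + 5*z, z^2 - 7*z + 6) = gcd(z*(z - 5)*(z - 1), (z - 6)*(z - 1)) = z - 1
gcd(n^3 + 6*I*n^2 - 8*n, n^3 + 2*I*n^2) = n^2 + 2*I*n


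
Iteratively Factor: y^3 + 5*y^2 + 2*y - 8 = (y + 2)*(y^2 + 3*y - 4) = (y + 2)*(y + 4)*(y - 1)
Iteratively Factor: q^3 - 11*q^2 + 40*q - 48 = (q - 3)*(q^2 - 8*q + 16) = (q - 4)*(q - 3)*(q - 4)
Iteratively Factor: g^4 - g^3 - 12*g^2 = (g + 3)*(g^3 - 4*g^2) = g*(g + 3)*(g^2 - 4*g) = g*(g - 4)*(g + 3)*(g)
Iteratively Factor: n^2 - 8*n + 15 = (n - 5)*(n - 3)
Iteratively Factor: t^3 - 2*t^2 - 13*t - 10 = (t - 5)*(t^2 + 3*t + 2) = (t - 5)*(t + 2)*(t + 1)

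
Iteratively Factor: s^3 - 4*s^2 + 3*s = (s)*(s^2 - 4*s + 3) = s*(s - 3)*(s - 1)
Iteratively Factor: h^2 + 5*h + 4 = (h + 1)*(h + 4)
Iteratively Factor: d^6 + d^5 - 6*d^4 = (d)*(d^5 + d^4 - 6*d^3) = d*(d + 3)*(d^4 - 2*d^3) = d*(d - 2)*(d + 3)*(d^3) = d^2*(d - 2)*(d + 3)*(d^2) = d^3*(d - 2)*(d + 3)*(d)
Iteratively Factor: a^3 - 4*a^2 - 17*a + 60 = (a + 4)*(a^2 - 8*a + 15) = (a - 3)*(a + 4)*(a - 5)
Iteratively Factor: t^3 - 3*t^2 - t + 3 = (t - 3)*(t^2 - 1) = (t - 3)*(t + 1)*(t - 1)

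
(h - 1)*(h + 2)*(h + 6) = h^3 + 7*h^2 + 4*h - 12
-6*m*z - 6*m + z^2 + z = (-6*m + z)*(z + 1)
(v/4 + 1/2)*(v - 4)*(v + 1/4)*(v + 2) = v^4/4 + v^3/16 - 3*v^2 - 19*v/4 - 1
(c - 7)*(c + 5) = c^2 - 2*c - 35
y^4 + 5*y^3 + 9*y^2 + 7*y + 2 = (y + 1)^3*(y + 2)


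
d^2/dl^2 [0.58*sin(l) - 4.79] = -0.58*sin(l)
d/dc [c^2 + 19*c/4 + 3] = 2*c + 19/4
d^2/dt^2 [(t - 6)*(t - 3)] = 2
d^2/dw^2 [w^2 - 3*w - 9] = 2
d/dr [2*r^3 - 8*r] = 6*r^2 - 8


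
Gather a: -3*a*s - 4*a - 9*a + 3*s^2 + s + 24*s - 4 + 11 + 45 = a*(-3*s - 13) + 3*s^2 + 25*s + 52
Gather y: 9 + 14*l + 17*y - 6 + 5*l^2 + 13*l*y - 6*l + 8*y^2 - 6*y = 5*l^2 + 8*l + 8*y^2 + y*(13*l + 11) + 3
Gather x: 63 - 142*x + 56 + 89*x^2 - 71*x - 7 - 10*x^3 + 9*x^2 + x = -10*x^3 + 98*x^2 - 212*x + 112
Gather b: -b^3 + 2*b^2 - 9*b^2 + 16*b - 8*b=-b^3 - 7*b^2 + 8*b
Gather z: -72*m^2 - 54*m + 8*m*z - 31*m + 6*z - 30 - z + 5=-72*m^2 - 85*m + z*(8*m + 5) - 25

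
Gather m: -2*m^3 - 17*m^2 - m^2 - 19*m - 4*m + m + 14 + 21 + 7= -2*m^3 - 18*m^2 - 22*m + 42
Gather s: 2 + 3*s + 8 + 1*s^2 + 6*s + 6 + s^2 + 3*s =2*s^2 + 12*s + 16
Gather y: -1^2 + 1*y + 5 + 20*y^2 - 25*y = 20*y^2 - 24*y + 4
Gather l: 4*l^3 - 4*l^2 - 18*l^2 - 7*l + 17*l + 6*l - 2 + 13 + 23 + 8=4*l^3 - 22*l^2 + 16*l + 42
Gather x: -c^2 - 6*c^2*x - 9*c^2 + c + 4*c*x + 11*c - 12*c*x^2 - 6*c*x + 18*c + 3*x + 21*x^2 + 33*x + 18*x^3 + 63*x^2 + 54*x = -10*c^2 + 30*c + 18*x^3 + x^2*(84 - 12*c) + x*(-6*c^2 - 2*c + 90)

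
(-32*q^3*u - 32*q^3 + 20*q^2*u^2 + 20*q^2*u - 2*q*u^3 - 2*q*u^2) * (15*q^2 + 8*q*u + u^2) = -480*q^5*u - 480*q^5 + 44*q^4*u^2 + 44*q^4*u + 98*q^3*u^3 + 98*q^3*u^2 + 4*q^2*u^4 + 4*q^2*u^3 - 2*q*u^5 - 2*q*u^4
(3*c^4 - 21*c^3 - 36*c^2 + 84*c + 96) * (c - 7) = 3*c^5 - 42*c^4 + 111*c^3 + 336*c^2 - 492*c - 672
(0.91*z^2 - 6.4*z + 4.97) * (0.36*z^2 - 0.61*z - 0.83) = 0.3276*z^4 - 2.8591*z^3 + 4.9379*z^2 + 2.2803*z - 4.1251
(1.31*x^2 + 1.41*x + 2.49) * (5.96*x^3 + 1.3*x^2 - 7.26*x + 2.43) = 7.8076*x^5 + 10.1066*x^4 + 7.1628*x^3 - 3.8163*x^2 - 14.6511*x + 6.0507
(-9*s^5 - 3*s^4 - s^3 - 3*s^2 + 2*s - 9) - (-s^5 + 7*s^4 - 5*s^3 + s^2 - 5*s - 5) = -8*s^5 - 10*s^4 + 4*s^3 - 4*s^2 + 7*s - 4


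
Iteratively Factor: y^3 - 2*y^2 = (y)*(y^2 - 2*y) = y^2*(y - 2)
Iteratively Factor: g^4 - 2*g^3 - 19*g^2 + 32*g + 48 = (g - 4)*(g^3 + 2*g^2 - 11*g - 12) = (g - 4)*(g + 4)*(g^2 - 2*g - 3) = (g - 4)*(g + 1)*(g + 4)*(g - 3)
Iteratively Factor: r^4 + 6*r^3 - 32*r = (r - 2)*(r^3 + 8*r^2 + 16*r) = r*(r - 2)*(r^2 + 8*r + 16) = r*(r - 2)*(r + 4)*(r + 4)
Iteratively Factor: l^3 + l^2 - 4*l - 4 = (l - 2)*(l^2 + 3*l + 2) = (l - 2)*(l + 1)*(l + 2)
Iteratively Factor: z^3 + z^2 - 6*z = (z - 2)*(z^2 + 3*z) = z*(z - 2)*(z + 3)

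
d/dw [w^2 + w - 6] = 2*w + 1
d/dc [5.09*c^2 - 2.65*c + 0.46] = 10.18*c - 2.65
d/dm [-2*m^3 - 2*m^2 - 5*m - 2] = -6*m^2 - 4*m - 5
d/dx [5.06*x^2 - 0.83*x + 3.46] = 10.12*x - 0.83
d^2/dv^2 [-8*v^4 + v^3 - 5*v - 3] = 6*v*(1 - 16*v)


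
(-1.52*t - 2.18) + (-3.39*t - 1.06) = -4.91*t - 3.24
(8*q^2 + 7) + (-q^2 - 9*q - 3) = 7*q^2 - 9*q + 4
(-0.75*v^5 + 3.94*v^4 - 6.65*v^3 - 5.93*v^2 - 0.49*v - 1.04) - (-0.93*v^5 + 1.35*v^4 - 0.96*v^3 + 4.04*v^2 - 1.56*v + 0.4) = 0.18*v^5 + 2.59*v^4 - 5.69*v^3 - 9.97*v^2 + 1.07*v - 1.44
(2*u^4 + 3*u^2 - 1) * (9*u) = 18*u^5 + 27*u^3 - 9*u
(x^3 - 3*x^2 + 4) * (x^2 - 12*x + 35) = x^5 - 15*x^4 + 71*x^3 - 101*x^2 - 48*x + 140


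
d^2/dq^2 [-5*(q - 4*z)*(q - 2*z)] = -10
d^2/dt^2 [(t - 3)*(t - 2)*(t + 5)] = 6*t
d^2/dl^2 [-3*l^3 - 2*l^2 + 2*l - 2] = -18*l - 4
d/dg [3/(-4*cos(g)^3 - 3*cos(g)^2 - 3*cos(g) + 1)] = 9*(4*sin(g)^2 - 2*cos(g) - 5)*sin(g)/((4*cos(g) - 1)^2*(cos(g)^2 + cos(g) + 1)^2)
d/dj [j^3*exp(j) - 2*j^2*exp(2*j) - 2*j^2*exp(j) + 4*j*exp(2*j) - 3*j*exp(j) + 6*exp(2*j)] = (j^3 - 4*j^2*exp(j) + j^2 + 4*j*exp(j) - 7*j + 16*exp(j) - 3)*exp(j)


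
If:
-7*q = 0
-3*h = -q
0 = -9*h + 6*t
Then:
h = 0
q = 0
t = 0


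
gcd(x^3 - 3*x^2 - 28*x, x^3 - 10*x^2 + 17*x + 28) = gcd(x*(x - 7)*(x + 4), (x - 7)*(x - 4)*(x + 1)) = x - 7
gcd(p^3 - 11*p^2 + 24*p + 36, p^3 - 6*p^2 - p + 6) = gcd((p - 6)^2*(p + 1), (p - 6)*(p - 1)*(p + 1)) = p^2 - 5*p - 6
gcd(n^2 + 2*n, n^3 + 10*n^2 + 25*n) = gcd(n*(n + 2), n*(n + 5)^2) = n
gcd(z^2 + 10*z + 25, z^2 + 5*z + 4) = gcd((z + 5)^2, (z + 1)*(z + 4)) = 1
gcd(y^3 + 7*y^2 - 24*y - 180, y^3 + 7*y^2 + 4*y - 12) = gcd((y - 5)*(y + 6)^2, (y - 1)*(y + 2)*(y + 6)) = y + 6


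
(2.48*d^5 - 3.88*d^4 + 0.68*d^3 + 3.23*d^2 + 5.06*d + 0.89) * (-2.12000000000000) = -5.2576*d^5 + 8.2256*d^4 - 1.4416*d^3 - 6.8476*d^2 - 10.7272*d - 1.8868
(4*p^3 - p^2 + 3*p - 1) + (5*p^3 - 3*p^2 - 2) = 9*p^3 - 4*p^2 + 3*p - 3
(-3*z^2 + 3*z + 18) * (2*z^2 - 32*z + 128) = -6*z^4 + 102*z^3 - 444*z^2 - 192*z + 2304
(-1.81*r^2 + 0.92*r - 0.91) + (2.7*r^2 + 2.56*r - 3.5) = 0.89*r^2 + 3.48*r - 4.41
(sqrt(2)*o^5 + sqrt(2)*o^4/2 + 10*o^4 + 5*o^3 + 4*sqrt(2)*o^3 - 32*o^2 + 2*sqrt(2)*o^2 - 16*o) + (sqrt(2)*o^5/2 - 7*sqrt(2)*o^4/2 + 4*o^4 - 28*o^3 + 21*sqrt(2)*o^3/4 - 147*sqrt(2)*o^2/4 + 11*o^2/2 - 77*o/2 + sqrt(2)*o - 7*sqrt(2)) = 3*sqrt(2)*o^5/2 - 3*sqrt(2)*o^4 + 14*o^4 - 23*o^3 + 37*sqrt(2)*o^3/4 - 139*sqrt(2)*o^2/4 - 53*o^2/2 - 109*o/2 + sqrt(2)*o - 7*sqrt(2)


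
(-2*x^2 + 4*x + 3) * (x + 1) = -2*x^3 + 2*x^2 + 7*x + 3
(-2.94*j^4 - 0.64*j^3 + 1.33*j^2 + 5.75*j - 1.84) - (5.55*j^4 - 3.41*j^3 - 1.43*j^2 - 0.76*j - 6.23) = -8.49*j^4 + 2.77*j^3 + 2.76*j^2 + 6.51*j + 4.39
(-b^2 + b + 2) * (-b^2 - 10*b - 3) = b^4 + 9*b^3 - 9*b^2 - 23*b - 6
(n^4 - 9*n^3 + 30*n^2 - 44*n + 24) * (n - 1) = n^5 - 10*n^4 + 39*n^3 - 74*n^2 + 68*n - 24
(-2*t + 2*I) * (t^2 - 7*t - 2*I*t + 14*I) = -2*t^3 + 14*t^2 + 6*I*t^2 + 4*t - 42*I*t - 28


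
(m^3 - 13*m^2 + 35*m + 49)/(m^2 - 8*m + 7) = (m^2 - 6*m - 7)/(m - 1)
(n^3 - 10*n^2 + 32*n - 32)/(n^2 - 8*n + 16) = n - 2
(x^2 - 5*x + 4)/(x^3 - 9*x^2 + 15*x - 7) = (x - 4)/(x^2 - 8*x + 7)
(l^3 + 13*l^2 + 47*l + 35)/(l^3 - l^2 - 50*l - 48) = (l^2 + 12*l + 35)/(l^2 - 2*l - 48)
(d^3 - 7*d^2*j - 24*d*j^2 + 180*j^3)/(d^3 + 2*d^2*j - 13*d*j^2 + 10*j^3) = (d^2 - 12*d*j + 36*j^2)/(d^2 - 3*d*j + 2*j^2)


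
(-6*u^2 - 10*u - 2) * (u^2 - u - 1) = -6*u^4 - 4*u^3 + 14*u^2 + 12*u + 2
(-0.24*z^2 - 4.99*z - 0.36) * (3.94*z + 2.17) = -0.9456*z^3 - 20.1814*z^2 - 12.2467*z - 0.7812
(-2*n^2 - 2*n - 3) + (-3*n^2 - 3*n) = -5*n^2 - 5*n - 3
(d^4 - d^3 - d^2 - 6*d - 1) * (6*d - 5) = 6*d^5 - 11*d^4 - d^3 - 31*d^2 + 24*d + 5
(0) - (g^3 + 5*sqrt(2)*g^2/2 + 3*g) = -g^3 - 5*sqrt(2)*g^2/2 - 3*g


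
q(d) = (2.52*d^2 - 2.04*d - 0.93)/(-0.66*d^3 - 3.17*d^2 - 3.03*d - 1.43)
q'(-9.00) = 0.19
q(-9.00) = 0.89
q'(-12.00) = 0.07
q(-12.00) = 0.54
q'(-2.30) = 2.46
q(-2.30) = -5.34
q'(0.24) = -0.72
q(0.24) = 0.54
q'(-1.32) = 0.42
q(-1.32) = -4.29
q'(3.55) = -0.02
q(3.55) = -0.29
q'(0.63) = -0.66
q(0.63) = 0.26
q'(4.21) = -0.00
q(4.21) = -0.29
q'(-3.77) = 3307.60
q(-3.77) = 140.64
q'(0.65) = -0.64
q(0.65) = 0.24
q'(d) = (5.04*d - 2.04)/(-0.66*d^3 - 3.17*d^2 - 3.03*d - 1.43) + (1.98*d^2 + 6.34*d + 3.03)*(2.52*d^2 - 2.04*d - 0.93)/(-0.66*d^3 - 3.17*d^2 - 3.03*d - 1.43)^2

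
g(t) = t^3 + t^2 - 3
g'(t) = 3*t^2 + 2*t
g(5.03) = 149.56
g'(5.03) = 85.96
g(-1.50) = -4.12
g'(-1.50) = 3.75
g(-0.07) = -3.00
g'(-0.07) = -0.13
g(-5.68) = -153.99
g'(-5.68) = 85.43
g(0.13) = -2.98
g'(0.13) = 0.31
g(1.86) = 6.89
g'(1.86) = 14.10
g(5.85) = 231.42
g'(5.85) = 114.37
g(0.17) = -2.97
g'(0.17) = 0.43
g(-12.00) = -1587.00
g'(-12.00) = 408.00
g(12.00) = 1869.00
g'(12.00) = 456.00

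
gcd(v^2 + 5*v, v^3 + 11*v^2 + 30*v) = v^2 + 5*v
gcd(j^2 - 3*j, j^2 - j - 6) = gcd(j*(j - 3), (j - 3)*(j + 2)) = j - 3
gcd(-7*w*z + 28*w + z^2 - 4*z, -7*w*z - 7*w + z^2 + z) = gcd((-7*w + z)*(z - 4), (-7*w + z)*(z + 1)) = -7*w + z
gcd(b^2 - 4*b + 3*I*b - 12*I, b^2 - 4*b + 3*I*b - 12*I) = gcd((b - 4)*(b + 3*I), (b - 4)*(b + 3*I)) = b^2 + b*(-4 + 3*I) - 12*I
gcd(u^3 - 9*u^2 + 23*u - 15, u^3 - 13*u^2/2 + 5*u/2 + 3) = u - 1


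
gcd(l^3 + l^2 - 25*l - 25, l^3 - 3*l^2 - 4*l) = l + 1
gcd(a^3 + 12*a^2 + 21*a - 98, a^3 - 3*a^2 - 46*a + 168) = a + 7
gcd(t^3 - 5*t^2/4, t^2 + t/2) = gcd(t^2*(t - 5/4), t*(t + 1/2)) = t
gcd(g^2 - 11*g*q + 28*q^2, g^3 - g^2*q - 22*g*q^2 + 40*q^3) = -g + 4*q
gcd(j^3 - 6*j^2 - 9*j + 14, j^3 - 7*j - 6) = j + 2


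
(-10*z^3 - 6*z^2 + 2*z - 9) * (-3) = 30*z^3 + 18*z^2 - 6*z + 27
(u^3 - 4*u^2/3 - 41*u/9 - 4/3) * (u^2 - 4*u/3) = u^5 - 8*u^4/3 - 25*u^3/9 + 128*u^2/27 + 16*u/9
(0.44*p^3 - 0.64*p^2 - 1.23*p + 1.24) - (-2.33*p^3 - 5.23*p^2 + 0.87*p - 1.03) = 2.77*p^3 + 4.59*p^2 - 2.1*p + 2.27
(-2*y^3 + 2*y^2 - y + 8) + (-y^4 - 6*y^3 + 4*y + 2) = -y^4 - 8*y^3 + 2*y^2 + 3*y + 10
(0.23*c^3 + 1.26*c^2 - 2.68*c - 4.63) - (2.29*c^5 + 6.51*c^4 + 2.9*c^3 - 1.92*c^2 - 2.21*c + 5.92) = -2.29*c^5 - 6.51*c^4 - 2.67*c^3 + 3.18*c^2 - 0.47*c - 10.55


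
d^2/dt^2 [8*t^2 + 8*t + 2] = 16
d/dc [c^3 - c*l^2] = 3*c^2 - l^2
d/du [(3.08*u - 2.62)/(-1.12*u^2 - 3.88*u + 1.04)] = (3.4496*u^2 - 5.8688*u - 6.9624)/(1.2544*u^4 + 8.6912*u^3 + 12.7248*u^2 - 8.0704*u + 1.0816)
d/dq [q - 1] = 1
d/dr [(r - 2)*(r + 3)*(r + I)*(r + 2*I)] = 4*r^3 + r^2*(3 + 9*I) + r*(-16 + 6*I) - 2 - 18*I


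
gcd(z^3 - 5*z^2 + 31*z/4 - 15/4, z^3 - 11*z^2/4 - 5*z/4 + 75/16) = z^2 - 4*z + 15/4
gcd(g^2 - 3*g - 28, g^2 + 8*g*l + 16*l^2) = 1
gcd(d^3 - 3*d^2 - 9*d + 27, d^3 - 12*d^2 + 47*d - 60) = d - 3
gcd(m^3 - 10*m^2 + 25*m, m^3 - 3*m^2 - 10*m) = m^2 - 5*m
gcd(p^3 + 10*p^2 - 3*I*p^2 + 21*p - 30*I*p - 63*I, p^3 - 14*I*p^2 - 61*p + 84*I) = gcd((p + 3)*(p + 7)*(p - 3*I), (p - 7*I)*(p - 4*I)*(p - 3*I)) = p - 3*I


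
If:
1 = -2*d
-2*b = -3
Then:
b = 3/2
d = -1/2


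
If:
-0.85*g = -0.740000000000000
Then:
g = 0.87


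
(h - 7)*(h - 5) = h^2 - 12*h + 35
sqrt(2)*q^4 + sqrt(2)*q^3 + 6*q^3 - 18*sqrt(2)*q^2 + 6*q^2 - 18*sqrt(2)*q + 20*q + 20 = (q - sqrt(2))^2*(q + 5*sqrt(2))*(sqrt(2)*q + sqrt(2))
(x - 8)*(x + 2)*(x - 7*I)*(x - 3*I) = x^4 - 6*x^3 - 10*I*x^3 - 37*x^2 + 60*I*x^2 + 126*x + 160*I*x + 336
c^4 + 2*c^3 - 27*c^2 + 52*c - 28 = (c - 2)^2*(c - 1)*(c + 7)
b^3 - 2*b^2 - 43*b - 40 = (b - 8)*(b + 1)*(b + 5)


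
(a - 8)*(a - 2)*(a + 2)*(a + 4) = a^4 - 4*a^3 - 36*a^2 + 16*a + 128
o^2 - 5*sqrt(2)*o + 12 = (o - 3*sqrt(2))*(o - 2*sqrt(2))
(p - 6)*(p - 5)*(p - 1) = p^3 - 12*p^2 + 41*p - 30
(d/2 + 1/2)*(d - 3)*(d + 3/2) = d^3/2 - d^2/4 - 3*d - 9/4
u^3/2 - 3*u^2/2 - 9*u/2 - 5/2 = (u/2 + 1/2)*(u - 5)*(u + 1)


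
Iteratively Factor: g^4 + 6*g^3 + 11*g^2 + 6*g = (g)*(g^3 + 6*g^2 + 11*g + 6) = g*(g + 2)*(g^2 + 4*g + 3) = g*(g + 1)*(g + 2)*(g + 3)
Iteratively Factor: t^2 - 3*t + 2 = (t - 2)*(t - 1)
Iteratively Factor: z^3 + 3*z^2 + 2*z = (z + 2)*(z^2 + z) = (z + 1)*(z + 2)*(z)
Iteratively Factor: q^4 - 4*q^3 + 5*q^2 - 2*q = (q - 2)*(q^3 - 2*q^2 + q) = q*(q - 2)*(q^2 - 2*q + 1) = q*(q - 2)*(q - 1)*(q - 1)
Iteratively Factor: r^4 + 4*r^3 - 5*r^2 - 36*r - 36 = (r + 2)*(r^3 + 2*r^2 - 9*r - 18) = (r + 2)^2*(r^2 - 9) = (r - 3)*(r + 2)^2*(r + 3)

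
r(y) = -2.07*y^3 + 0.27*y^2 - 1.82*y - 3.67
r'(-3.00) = -59.33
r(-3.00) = 60.11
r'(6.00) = -222.14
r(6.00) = -451.99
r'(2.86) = -51.07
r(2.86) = -55.09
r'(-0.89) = -7.22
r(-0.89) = -0.38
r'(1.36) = -12.57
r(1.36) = -10.85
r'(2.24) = -31.77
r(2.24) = -29.66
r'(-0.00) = -1.82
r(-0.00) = -3.67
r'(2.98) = -55.36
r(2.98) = -61.48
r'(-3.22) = -67.95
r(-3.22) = 74.10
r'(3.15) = -61.74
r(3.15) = -71.42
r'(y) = -6.21*y^2 + 0.54*y - 1.82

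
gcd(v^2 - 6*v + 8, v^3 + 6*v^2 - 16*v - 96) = v - 4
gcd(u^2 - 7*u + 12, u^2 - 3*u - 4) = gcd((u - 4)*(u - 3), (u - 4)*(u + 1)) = u - 4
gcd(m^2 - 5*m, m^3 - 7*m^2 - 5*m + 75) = m - 5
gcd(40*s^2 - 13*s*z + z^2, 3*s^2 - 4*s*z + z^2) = 1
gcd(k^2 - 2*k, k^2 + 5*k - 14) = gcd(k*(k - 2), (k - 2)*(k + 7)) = k - 2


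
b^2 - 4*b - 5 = (b - 5)*(b + 1)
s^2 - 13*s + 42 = (s - 7)*(s - 6)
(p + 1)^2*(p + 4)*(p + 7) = p^4 + 13*p^3 + 51*p^2 + 67*p + 28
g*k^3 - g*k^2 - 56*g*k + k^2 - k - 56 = (k - 8)*(k + 7)*(g*k + 1)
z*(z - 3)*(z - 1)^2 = z^4 - 5*z^3 + 7*z^2 - 3*z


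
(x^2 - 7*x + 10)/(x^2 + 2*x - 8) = (x - 5)/(x + 4)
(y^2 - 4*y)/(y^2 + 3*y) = (y - 4)/(y + 3)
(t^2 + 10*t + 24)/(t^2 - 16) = (t + 6)/(t - 4)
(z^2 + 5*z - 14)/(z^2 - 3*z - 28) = (-z^2 - 5*z + 14)/(-z^2 + 3*z + 28)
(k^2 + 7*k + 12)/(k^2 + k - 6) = (k + 4)/(k - 2)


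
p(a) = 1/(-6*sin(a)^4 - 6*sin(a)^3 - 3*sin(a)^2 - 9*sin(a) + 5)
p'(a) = (24*sin(a)^3*cos(a) + 18*sin(a)^2*cos(a) + 6*sin(a)*cos(a) + 9*cos(a))/(-6*sin(a)^4 - 6*sin(a)^3 - 3*sin(a)^2 - 9*sin(a) + 5)^2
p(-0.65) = 0.10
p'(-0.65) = 0.05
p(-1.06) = 0.09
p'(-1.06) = 0.01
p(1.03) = -0.08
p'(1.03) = 0.15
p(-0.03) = 0.19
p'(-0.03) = 0.32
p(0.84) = -0.13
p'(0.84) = 0.38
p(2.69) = -4.65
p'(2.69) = -331.09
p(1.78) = -0.06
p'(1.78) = -0.04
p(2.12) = -0.09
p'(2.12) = -0.16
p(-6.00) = 0.48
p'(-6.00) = 2.79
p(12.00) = 0.11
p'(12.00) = 0.07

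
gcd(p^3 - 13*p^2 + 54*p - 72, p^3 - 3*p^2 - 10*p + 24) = p - 4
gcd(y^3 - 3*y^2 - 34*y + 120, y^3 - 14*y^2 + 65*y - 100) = y^2 - 9*y + 20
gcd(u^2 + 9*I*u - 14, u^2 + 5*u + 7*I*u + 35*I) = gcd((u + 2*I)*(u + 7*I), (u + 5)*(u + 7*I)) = u + 7*I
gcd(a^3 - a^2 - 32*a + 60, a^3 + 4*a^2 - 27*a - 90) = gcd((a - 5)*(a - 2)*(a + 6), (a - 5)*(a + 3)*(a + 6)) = a^2 + a - 30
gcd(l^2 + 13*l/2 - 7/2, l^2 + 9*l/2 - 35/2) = l + 7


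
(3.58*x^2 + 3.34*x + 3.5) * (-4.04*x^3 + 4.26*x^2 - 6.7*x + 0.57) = -14.4632*x^5 + 1.7572*x^4 - 23.8976*x^3 - 5.4274*x^2 - 21.5462*x + 1.995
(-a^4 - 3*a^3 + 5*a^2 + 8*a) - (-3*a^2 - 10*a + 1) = -a^4 - 3*a^3 + 8*a^2 + 18*a - 1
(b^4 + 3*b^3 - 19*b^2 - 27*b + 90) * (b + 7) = b^5 + 10*b^4 + 2*b^3 - 160*b^2 - 99*b + 630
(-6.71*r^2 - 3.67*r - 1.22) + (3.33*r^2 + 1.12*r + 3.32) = -3.38*r^2 - 2.55*r + 2.1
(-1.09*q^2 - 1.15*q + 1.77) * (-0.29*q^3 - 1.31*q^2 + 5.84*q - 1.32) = 0.3161*q^5 + 1.7614*q^4 - 5.3724*q^3 - 7.5959*q^2 + 11.8548*q - 2.3364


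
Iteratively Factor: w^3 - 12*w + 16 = (w - 2)*(w^2 + 2*w - 8) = (w - 2)*(w + 4)*(w - 2)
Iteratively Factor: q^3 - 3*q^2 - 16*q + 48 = (q - 4)*(q^2 + q - 12) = (q - 4)*(q + 4)*(q - 3)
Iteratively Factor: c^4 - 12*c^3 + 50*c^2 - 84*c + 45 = (c - 3)*(c^3 - 9*c^2 + 23*c - 15) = (c - 3)*(c - 1)*(c^2 - 8*c + 15) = (c - 5)*(c - 3)*(c - 1)*(c - 3)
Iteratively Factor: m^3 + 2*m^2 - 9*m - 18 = (m + 3)*(m^2 - m - 6) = (m + 2)*(m + 3)*(m - 3)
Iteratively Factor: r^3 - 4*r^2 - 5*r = (r)*(r^2 - 4*r - 5) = r*(r - 5)*(r + 1)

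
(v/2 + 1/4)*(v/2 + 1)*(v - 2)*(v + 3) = v^4/4 + 7*v^3/8 - 5*v^2/8 - 7*v/2 - 3/2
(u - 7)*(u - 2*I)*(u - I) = u^3 - 7*u^2 - 3*I*u^2 - 2*u + 21*I*u + 14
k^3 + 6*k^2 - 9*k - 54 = (k - 3)*(k + 3)*(k + 6)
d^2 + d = d*(d + 1)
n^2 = n^2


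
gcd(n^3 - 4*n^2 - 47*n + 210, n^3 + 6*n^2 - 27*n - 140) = n^2 + 2*n - 35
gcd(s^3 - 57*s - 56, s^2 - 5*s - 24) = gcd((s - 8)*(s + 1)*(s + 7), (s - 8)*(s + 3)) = s - 8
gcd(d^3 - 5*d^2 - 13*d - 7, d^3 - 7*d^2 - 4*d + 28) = d - 7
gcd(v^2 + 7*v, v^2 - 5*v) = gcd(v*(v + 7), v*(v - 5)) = v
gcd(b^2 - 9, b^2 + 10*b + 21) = b + 3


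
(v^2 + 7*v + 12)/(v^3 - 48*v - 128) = (v + 3)/(v^2 - 4*v - 32)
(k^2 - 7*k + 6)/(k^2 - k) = (k - 6)/k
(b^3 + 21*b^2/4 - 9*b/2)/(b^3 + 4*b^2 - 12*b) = (b - 3/4)/(b - 2)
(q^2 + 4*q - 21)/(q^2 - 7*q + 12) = (q + 7)/(q - 4)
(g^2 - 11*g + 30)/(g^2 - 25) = (g - 6)/(g + 5)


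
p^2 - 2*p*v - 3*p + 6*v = (p - 3)*(p - 2*v)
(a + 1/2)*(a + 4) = a^2 + 9*a/2 + 2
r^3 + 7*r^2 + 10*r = r*(r + 2)*(r + 5)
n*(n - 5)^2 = n^3 - 10*n^2 + 25*n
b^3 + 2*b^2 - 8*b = b*(b - 2)*(b + 4)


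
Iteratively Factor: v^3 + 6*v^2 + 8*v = (v)*(v^2 + 6*v + 8) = v*(v + 4)*(v + 2)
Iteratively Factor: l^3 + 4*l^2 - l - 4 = (l - 1)*(l^2 + 5*l + 4) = (l - 1)*(l + 1)*(l + 4)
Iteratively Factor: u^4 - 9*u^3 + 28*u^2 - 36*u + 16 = (u - 1)*(u^3 - 8*u^2 + 20*u - 16) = (u - 2)*(u - 1)*(u^2 - 6*u + 8) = (u - 2)^2*(u - 1)*(u - 4)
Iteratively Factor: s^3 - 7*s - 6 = (s - 3)*(s^2 + 3*s + 2) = (s - 3)*(s + 2)*(s + 1)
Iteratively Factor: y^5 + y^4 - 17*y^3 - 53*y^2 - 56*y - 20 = (y + 2)*(y^4 - y^3 - 15*y^2 - 23*y - 10) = (y + 1)*(y + 2)*(y^3 - 2*y^2 - 13*y - 10) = (y + 1)^2*(y + 2)*(y^2 - 3*y - 10) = (y + 1)^2*(y + 2)^2*(y - 5)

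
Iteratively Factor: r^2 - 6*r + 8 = (r - 2)*(r - 4)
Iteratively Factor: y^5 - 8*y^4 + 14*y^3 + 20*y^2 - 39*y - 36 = (y - 4)*(y^4 - 4*y^3 - 2*y^2 + 12*y + 9) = (y - 4)*(y - 3)*(y^3 - y^2 - 5*y - 3) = (y - 4)*(y - 3)*(y + 1)*(y^2 - 2*y - 3) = (y - 4)*(y - 3)^2*(y + 1)*(y + 1)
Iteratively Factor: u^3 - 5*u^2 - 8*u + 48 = (u - 4)*(u^2 - u - 12) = (u - 4)^2*(u + 3)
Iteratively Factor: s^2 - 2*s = (s)*(s - 2)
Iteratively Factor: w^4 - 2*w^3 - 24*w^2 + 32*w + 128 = (w + 2)*(w^3 - 4*w^2 - 16*w + 64) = (w + 2)*(w + 4)*(w^2 - 8*w + 16) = (w - 4)*(w + 2)*(w + 4)*(w - 4)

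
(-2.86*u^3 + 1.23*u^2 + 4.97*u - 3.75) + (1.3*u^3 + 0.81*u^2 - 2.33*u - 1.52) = -1.56*u^3 + 2.04*u^2 + 2.64*u - 5.27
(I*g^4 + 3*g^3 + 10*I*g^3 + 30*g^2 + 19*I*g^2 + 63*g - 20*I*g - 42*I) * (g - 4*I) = I*g^5 + 7*g^4 + 10*I*g^4 + 70*g^3 + 7*I*g^3 + 139*g^2 - 140*I*g^2 - 80*g - 294*I*g - 168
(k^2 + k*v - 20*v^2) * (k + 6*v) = k^3 + 7*k^2*v - 14*k*v^2 - 120*v^3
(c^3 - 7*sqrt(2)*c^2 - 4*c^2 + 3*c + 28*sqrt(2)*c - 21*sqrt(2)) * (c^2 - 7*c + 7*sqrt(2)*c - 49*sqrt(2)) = c^5 - 11*c^4 - 67*c^3 + 1057*c^2 - 3038*c + 2058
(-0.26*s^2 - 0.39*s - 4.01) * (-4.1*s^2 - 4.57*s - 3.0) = 1.066*s^4 + 2.7872*s^3 + 19.0033*s^2 + 19.4957*s + 12.03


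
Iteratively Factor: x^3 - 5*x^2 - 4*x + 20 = (x - 5)*(x^2 - 4) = (x - 5)*(x + 2)*(x - 2)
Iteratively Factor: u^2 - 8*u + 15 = (u - 3)*(u - 5)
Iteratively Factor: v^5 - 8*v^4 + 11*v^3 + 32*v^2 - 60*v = (v - 5)*(v^4 - 3*v^3 - 4*v^2 + 12*v) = (v - 5)*(v - 3)*(v^3 - 4*v) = v*(v - 5)*(v - 3)*(v^2 - 4) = v*(v - 5)*(v - 3)*(v - 2)*(v + 2)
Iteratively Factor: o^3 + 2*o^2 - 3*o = (o + 3)*(o^2 - o) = o*(o + 3)*(o - 1)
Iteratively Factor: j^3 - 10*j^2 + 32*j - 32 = (j - 2)*(j^2 - 8*j + 16) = (j - 4)*(j - 2)*(j - 4)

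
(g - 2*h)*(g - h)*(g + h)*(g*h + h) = g^4*h - 2*g^3*h^2 + g^3*h - g^2*h^3 - 2*g^2*h^2 + 2*g*h^4 - g*h^3 + 2*h^4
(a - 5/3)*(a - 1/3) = a^2 - 2*a + 5/9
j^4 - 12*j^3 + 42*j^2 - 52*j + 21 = (j - 7)*(j - 3)*(j - 1)^2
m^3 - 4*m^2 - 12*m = m*(m - 6)*(m + 2)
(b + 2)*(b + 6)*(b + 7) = b^3 + 15*b^2 + 68*b + 84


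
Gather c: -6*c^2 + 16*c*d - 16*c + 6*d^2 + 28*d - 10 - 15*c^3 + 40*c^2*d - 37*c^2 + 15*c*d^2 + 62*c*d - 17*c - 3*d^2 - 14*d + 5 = -15*c^3 + c^2*(40*d - 43) + c*(15*d^2 + 78*d - 33) + 3*d^2 + 14*d - 5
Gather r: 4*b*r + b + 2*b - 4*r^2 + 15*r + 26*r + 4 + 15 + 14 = 3*b - 4*r^2 + r*(4*b + 41) + 33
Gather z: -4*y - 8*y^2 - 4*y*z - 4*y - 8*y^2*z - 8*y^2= -16*y^2 - 8*y + z*(-8*y^2 - 4*y)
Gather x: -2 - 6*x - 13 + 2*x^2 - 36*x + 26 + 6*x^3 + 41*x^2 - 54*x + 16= 6*x^3 + 43*x^2 - 96*x + 27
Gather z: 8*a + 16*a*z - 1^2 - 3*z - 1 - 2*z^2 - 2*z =8*a - 2*z^2 + z*(16*a - 5) - 2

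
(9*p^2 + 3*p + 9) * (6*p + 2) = 54*p^3 + 36*p^2 + 60*p + 18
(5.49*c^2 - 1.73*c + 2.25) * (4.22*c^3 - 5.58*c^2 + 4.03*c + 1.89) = 23.1678*c^5 - 37.9348*c^4 + 41.2731*c^3 - 9.1508*c^2 + 5.7978*c + 4.2525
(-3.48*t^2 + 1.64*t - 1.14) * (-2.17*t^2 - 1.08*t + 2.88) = 7.5516*t^4 + 0.199600000000001*t^3 - 9.3198*t^2 + 5.9544*t - 3.2832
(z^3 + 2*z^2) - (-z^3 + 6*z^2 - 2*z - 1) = 2*z^3 - 4*z^2 + 2*z + 1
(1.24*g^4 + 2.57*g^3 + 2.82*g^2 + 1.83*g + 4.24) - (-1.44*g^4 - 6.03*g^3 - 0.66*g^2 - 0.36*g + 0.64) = 2.68*g^4 + 8.6*g^3 + 3.48*g^2 + 2.19*g + 3.6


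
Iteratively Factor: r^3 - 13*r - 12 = (r - 4)*(r^2 + 4*r + 3) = (r - 4)*(r + 3)*(r + 1)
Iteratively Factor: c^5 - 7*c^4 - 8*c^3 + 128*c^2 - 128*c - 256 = (c + 4)*(c^4 - 11*c^3 + 36*c^2 - 16*c - 64) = (c - 4)*(c + 4)*(c^3 - 7*c^2 + 8*c + 16) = (c - 4)^2*(c + 4)*(c^2 - 3*c - 4) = (c - 4)^2*(c + 1)*(c + 4)*(c - 4)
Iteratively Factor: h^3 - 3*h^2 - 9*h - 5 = (h - 5)*(h^2 + 2*h + 1) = (h - 5)*(h + 1)*(h + 1)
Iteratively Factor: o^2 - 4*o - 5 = (o + 1)*(o - 5)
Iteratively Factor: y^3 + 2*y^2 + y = (y + 1)*(y^2 + y) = y*(y + 1)*(y + 1)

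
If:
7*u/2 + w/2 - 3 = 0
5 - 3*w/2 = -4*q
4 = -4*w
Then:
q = -13/8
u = 1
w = -1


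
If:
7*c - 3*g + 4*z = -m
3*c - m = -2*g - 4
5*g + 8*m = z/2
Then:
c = -167*z/468 - 58/117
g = 101*z/234 - 112/117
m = 70/117 - 97*z/468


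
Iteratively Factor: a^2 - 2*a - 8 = (a - 4)*(a + 2)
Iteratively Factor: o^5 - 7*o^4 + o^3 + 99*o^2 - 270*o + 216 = (o + 4)*(o^4 - 11*o^3 + 45*o^2 - 81*o + 54) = (o - 3)*(o + 4)*(o^3 - 8*o^2 + 21*o - 18) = (o - 3)^2*(o + 4)*(o^2 - 5*o + 6) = (o - 3)^2*(o - 2)*(o + 4)*(o - 3)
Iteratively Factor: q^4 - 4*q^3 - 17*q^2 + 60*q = (q - 5)*(q^3 + q^2 - 12*q) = (q - 5)*(q + 4)*(q^2 - 3*q) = (q - 5)*(q - 3)*(q + 4)*(q)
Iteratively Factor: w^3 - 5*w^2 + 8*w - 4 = (w - 2)*(w^2 - 3*w + 2) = (w - 2)^2*(w - 1)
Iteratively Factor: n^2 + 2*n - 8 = (n + 4)*(n - 2)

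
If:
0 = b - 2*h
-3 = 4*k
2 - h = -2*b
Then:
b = -4/3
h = -2/3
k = -3/4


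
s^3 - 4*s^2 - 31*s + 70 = (s - 7)*(s - 2)*(s + 5)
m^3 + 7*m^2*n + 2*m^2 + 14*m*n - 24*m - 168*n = (m - 4)*(m + 6)*(m + 7*n)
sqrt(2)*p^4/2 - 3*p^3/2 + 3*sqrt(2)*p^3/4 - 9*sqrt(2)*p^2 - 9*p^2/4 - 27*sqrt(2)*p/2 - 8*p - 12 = (p + 3/2)*(p - 4*sqrt(2))*(p + 2*sqrt(2))*(sqrt(2)*p/2 + 1/2)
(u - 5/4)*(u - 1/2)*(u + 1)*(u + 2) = u^4 + 5*u^3/4 - 21*u^2/8 - 13*u/8 + 5/4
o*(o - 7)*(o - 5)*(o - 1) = o^4 - 13*o^3 + 47*o^2 - 35*o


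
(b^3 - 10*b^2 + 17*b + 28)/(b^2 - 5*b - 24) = (-b^3 + 10*b^2 - 17*b - 28)/(-b^2 + 5*b + 24)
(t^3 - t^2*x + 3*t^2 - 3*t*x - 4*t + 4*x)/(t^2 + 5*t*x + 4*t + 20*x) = (t^2 - t*x - t + x)/(t + 5*x)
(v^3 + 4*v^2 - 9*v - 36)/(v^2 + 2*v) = (v^3 + 4*v^2 - 9*v - 36)/(v*(v + 2))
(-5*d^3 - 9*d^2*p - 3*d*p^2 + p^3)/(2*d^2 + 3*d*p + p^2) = (-5*d^2 - 4*d*p + p^2)/(2*d + p)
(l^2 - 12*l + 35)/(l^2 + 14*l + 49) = (l^2 - 12*l + 35)/(l^2 + 14*l + 49)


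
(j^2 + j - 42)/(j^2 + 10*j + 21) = (j - 6)/(j + 3)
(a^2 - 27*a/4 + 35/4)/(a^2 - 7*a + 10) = (a - 7/4)/(a - 2)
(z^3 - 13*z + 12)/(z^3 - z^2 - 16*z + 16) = (z - 3)/(z - 4)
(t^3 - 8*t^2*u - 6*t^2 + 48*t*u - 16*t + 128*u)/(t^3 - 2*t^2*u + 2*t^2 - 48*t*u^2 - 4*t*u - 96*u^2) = (t - 8)/(t + 6*u)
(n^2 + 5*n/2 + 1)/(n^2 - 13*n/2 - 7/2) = (n + 2)/(n - 7)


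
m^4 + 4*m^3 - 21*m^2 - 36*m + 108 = (m - 3)*(m - 2)*(m + 3)*(m + 6)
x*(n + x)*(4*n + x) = 4*n^2*x + 5*n*x^2 + x^3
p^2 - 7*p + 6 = (p - 6)*(p - 1)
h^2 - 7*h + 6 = (h - 6)*(h - 1)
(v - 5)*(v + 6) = v^2 + v - 30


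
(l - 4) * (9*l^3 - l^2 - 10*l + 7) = 9*l^4 - 37*l^3 - 6*l^2 + 47*l - 28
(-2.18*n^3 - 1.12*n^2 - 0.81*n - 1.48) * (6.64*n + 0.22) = -14.4752*n^4 - 7.9164*n^3 - 5.6248*n^2 - 10.0054*n - 0.3256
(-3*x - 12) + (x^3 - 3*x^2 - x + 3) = x^3 - 3*x^2 - 4*x - 9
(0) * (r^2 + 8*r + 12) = 0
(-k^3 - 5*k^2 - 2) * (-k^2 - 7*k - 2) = k^5 + 12*k^4 + 37*k^3 + 12*k^2 + 14*k + 4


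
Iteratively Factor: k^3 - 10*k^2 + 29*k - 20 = (k - 4)*(k^2 - 6*k + 5) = (k - 5)*(k - 4)*(k - 1)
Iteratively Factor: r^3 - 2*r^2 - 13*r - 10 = (r + 1)*(r^2 - 3*r - 10) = (r + 1)*(r + 2)*(r - 5)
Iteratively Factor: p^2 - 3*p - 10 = (p + 2)*(p - 5)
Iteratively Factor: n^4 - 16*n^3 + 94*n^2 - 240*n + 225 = (n - 3)*(n^3 - 13*n^2 + 55*n - 75) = (n - 5)*(n - 3)*(n^2 - 8*n + 15) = (n - 5)*(n - 3)^2*(n - 5)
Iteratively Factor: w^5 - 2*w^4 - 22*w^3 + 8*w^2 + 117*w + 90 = (w + 2)*(w^4 - 4*w^3 - 14*w^2 + 36*w + 45) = (w - 5)*(w + 2)*(w^3 + w^2 - 9*w - 9) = (w - 5)*(w + 2)*(w + 3)*(w^2 - 2*w - 3) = (w - 5)*(w + 1)*(w + 2)*(w + 3)*(w - 3)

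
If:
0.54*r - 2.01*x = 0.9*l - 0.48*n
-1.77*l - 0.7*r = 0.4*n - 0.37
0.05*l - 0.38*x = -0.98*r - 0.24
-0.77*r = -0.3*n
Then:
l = 0.86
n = -1.71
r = -0.66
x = -0.97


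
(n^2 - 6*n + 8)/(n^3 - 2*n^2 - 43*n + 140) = (n - 2)/(n^2 + 2*n - 35)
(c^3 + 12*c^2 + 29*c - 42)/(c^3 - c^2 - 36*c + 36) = (c + 7)/(c - 6)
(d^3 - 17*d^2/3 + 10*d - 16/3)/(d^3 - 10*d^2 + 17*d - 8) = (3*d^2 - 14*d + 16)/(3*(d^2 - 9*d + 8))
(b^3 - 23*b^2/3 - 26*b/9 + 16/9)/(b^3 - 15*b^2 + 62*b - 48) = (b^2 + b/3 - 2/9)/(b^2 - 7*b + 6)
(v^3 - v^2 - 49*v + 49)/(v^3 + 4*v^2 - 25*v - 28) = (v^2 - 8*v + 7)/(v^2 - 3*v - 4)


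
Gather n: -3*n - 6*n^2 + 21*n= -6*n^2 + 18*n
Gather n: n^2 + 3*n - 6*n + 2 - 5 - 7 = n^2 - 3*n - 10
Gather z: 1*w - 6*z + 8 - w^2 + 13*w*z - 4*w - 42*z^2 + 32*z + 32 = -w^2 - 3*w - 42*z^2 + z*(13*w + 26) + 40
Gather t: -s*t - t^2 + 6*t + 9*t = -t^2 + t*(15 - s)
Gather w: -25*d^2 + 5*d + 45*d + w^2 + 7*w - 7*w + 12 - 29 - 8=-25*d^2 + 50*d + w^2 - 25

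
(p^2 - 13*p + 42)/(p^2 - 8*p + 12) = (p - 7)/(p - 2)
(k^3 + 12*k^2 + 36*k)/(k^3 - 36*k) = (k + 6)/(k - 6)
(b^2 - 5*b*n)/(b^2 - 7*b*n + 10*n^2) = b/(b - 2*n)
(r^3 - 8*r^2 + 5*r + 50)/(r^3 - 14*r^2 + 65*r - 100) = (r + 2)/(r - 4)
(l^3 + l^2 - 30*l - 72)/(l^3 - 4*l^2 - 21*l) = (l^2 - 2*l - 24)/(l*(l - 7))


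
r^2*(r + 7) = r^3 + 7*r^2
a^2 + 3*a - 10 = (a - 2)*(a + 5)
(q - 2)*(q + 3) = q^2 + q - 6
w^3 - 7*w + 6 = (w - 2)*(w - 1)*(w + 3)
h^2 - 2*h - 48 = (h - 8)*(h + 6)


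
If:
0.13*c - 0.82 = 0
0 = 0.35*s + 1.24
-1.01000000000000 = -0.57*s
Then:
No Solution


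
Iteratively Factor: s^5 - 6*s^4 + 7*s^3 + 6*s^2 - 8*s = (s - 2)*(s^4 - 4*s^3 - s^2 + 4*s) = (s - 2)*(s - 1)*(s^3 - 3*s^2 - 4*s) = (s - 4)*(s - 2)*(s - 1)*(s^2 + s) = (s - 4)*(s - 2)*(s - 1)*(s + 1)*(s)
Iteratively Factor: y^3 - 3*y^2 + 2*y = (y)*(y^2 - 3*y + 2) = y*(y - 2)*(y - 1)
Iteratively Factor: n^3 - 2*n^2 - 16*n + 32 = (n - 2)*(n^2 - 16) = (n - 2)*(n + 4)*(n - 4)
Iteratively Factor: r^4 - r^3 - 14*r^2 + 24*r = (r - 2)*(r^3 + r^2 - 12*r) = (r - 2)*(r + 4)*(r^2 - 3*r) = (r - 3)*(r - 2)*(r + 4)*(r)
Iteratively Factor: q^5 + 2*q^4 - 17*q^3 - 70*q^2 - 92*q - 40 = (q + 1)*(q^4 + q^3 - 18*q^2 - 52*q - 40) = (q + 1)*(q + 2)*(q^3 - q^2 - 16*q - 20) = (q - 5)*(q + 1)*(q + 2)*(q^2 + 4*q + 4) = (q - 5)*(q + 1)*(q + 2)^2*(q + 2)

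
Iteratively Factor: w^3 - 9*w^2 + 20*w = (w - 5)*(w^2 - 4*w) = (w - 5)*(w - 4)*(w)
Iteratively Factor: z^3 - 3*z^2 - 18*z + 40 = (z + 4)*(z^2 - 7*z + 10) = (z - 5)*(z + 4)*(z - 2)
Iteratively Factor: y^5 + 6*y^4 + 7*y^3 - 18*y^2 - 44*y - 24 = (y + 2)*(y^4 + 4*y^3 - y^2 - 16*y - 12) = (y + 2)^2*(y^3 + 2*y^2 - 5*y - 6) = (y - 2)*(y + 2)^2*(y^2 + 4*y + 3) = (y - 2)*(y + 2)^2*(y + 3)*(y + 1)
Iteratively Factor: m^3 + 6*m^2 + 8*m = (m + 2)*(m^2 + 4*m) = (m + 2)*(m + 4)*(m)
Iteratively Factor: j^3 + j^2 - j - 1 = (j + 1)*(j^2 - 1) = (j - 1)*(j + 1)*(j + 1)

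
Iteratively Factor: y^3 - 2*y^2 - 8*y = (y - 4)*(y^2 + 2*y) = y*(y - 4)*(y + 2)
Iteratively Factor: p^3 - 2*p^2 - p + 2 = (p + 1)*(p^2 - 3*p + 2) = (p - 2)*(p + 1)*(p - 1)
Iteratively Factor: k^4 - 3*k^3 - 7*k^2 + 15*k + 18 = (k + 1)*(k^3 - 4*k^2 - 3*k + 18) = (k + 1)*(k + 2)*(k^2 - 6*k + 9) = (k - 3)*(k + 1)*(k + 2)*(k - 3)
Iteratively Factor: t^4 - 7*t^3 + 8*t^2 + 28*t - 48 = (t - 3)*(t^3 - 4*t^2 - 4*t + 16) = (t - 3)*(t - 2)*(t^2 - 2*t - 8) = (t - 4)*(t - 3)*(t - 2)*(t + 2)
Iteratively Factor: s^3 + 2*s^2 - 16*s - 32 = (s + 4)*(s^2 - 2*s - 8) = (s - 4)*(s + 4)*(s + 2)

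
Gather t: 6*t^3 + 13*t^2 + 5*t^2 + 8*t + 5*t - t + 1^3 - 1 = 6*t^3 + 18*t^2 + 12*t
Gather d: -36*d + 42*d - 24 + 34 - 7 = 6*d + 3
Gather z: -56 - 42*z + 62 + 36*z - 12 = -6*z - 6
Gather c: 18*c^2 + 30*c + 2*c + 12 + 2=18*c^2 + 32*c + 14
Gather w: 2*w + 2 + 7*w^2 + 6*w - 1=7*w^2 + 8*w + 1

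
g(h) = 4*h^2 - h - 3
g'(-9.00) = -73.00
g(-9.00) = 330.00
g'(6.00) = 47.00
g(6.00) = 135.00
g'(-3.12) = -25.96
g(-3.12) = 39.06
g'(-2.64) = -22.12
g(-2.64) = 27.52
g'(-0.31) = -3.48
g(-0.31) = -2.31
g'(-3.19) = -26.52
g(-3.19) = 40.89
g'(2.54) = 19.32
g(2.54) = 20.27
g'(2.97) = 22.76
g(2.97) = 29.31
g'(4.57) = 35.56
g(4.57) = 75.97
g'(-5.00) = -41.00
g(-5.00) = 102.00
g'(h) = 8*h - 1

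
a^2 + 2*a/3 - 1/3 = (a - 1/3)*(a + 1)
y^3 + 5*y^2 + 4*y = y*(y + 1)*(y + 4)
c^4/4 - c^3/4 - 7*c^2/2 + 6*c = c*(c/4 + 1)*(c - 3)*(c - 2)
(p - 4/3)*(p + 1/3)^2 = p^3 - 2*p^2/3 - 7*p/9 - 4/27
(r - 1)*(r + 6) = r^2 + 5*r - 6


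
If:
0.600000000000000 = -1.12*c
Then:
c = -0.54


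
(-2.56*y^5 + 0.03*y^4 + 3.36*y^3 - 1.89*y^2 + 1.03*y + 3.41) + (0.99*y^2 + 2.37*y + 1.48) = -2.56*y^5 + 0.03*y^4 + 3.36*y^3 - 0.9*y^2 + 3.4*y + 4.89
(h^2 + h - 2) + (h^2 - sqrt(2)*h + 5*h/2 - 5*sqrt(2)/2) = 2*h^2 - sqrt(2)*h + 7*h/2 - 5*sqrt(2)/2 - 2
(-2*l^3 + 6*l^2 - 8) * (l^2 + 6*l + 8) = -2*l^5 - 6*l^4 + 20*l^3 + 40*l^2 - 48*l - 64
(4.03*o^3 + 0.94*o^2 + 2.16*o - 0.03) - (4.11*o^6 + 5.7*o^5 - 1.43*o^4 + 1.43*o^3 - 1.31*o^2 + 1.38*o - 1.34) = -4.11*o^6 - 5.7*o^5 + 1.43*o^4 + 2.6*o^3 + 2.25*o^2 + 0.78*o + 1.31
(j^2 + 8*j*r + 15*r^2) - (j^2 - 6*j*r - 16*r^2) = 14*j*r + 31*r^2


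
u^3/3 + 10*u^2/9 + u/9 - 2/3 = (u/3 + 1)*(u - 2/3)*(u + 1)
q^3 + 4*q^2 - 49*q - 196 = (q - 7)*(q + 4)*(q + 7)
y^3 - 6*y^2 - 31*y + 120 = (y - 8)*(y - 3)*(y + 5)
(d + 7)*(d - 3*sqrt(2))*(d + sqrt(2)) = d^3 - 2*sqrt(2)*d^2 + 7*d^2 - 14*sqrt(2)*d - 6*d - 42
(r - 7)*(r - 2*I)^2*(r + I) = r^4 - 7*r^3 - 3*I*r^3 + 21*I*r^2 - 4*I*r + 28*I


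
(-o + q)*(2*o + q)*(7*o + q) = -14*o^3 + 5*o^2*q + 8*o*q^2 + q^3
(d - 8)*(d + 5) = d^2 - 3*d - 40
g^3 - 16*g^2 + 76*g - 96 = (g - 8)*(g - 6)*(g - 2)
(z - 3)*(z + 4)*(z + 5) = z^3 + 6*z^2 - 7*z - 60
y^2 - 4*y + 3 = (y - 3)*(y - 1)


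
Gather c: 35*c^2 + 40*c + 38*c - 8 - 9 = 35*c^2 + 78*c - 17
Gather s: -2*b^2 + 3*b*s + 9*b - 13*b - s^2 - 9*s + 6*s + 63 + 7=-2*b^2 - 4*b - s^2 + s*(3*b - 3) + 70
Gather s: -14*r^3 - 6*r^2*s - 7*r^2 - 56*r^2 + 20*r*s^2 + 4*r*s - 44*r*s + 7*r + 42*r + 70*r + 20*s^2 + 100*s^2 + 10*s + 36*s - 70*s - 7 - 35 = -14*r^3 - 63*r^2 + 119*r + s^2*(20*r + 120) + s*(-6*r^2 - 40*r - 24) - 42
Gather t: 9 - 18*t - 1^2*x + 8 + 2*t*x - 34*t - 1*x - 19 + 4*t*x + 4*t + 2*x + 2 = t*(6*x - 48)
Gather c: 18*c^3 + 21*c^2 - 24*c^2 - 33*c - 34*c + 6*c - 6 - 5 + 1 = 18*c^3 - 3*c^2 - 61*c - 10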